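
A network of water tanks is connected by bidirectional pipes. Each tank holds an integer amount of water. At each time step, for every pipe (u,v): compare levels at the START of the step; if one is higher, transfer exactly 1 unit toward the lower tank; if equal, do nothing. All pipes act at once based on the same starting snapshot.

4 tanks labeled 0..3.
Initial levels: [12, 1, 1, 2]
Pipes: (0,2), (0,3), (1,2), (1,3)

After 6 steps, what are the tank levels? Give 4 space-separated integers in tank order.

Step 1: flows [0->2,0->3,1=2,3->1] -> levels [10 2 2 2]
Step 2: flows [0->2,0->3,1=2,1=3] -> levels [8 2 3 3]
Step 3: flows [0->2,0->3,2->1,3->1] -> levels [6 4 3 3]
Step 4: flows [0->2,0->3,1->2,1->3] -> levels [4 2 5 5]
Step 5: flows [2->0,3->0,2->1,3->1] -> levels [6 4 3 3]
  -> period-2 cycle: step 5 state = step 3 state
  -> state at step 6: (6-3) mod 2 = 1, same as step 4 -> [4 2 5 5]

Answer: 4 2 5 5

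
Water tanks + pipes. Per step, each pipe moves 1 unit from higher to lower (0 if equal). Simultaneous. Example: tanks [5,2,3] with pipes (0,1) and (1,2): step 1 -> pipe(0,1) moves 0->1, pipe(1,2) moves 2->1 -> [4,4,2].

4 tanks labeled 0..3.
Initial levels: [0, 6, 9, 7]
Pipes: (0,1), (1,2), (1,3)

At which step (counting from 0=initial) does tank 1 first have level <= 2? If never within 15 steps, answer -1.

Answer: -1

Derivation:
Step 1: flows [1->0,2->1,3->1] -> levels [1 7 8 6]
Step 2: flows [1->0,2->1,1->3] -> levels [2 6 7 7]
Step 3: flows [1->0,2->1,3->1] -> levels [3 7 6 6]
Step 4: flows [1->0,1->2,1->3] -> levels [4 4 7 7]
Step 5: flows [0=1,2->1,3->1] -> levels [4 6 6 6]
Step 6: flows [1->0,1=2,1=3] -> levels [5 5 6 6]
Step 7: flows [0=1,2->1,3->1] -> levels [5 7 5 5]
Step 8: flows [1->0,1->2,1->3] -> levels [6 4 6 6]
Step 9: flows [0->1,2->1,3->1] -> levels [5 7 5 5]
  -> period-2 cycle (repeats step 7); tank 1 never drops to <=2
Tank 1 never reaches <=2 within 15 steps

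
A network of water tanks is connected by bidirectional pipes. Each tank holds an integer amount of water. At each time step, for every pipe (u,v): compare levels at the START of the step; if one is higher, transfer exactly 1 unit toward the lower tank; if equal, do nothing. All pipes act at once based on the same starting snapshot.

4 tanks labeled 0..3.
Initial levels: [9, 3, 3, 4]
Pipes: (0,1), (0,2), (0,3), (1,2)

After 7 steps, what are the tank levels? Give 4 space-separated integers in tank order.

Step 1: flows [0->1,0->2,0->3,1=2] -> levels [6 4 4 5]
Step 2: flows [0->1,0->2,0->3,1=2] -> levels [3 5 5 6]
Step 3: flows [1->0,2->0,3->0,1=2] -> levels [6 4 4 5]
  -> period-2 cycle: step 3 state = step 1 state
  -> state at step 7: (7-1) mod 2 = 0, same as step 1 -> [6 4 4 5]

Answer: 6 4 4 5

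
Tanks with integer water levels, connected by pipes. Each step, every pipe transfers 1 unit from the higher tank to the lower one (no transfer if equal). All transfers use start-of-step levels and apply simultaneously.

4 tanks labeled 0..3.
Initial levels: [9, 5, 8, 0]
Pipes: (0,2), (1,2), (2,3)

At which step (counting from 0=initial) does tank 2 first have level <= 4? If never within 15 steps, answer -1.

Answer: 4

Derivation:
Step 1: flows [0->2,2->1,2->3] -> levels [8 6 7 1]
Step 2: flows [0->2,2->1,2->3] -> levels [7 7 6 2]
Step 3: flows [0->2,1->2,2->3] -> levels [6 6 7 3]
Step 4: flows [2->0,2->1,2->3] -> levels [7 7 4 4]
Tank 2 first reaches <=4 at step 4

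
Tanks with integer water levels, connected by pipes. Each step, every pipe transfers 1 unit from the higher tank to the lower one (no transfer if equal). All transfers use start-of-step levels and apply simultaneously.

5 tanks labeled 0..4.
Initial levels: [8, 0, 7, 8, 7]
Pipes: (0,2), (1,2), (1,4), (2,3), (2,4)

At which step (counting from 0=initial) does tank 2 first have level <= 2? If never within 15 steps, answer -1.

Answer: -1

Derivation:
Step 1: flows [0->2,2->1,4->1,3->2,2=4] -> levels [7 2 8 7 6]
Step 2: flows [2->0,2->1,4->1,2->3,2->4] -> levels [8 4 4 8 6]
Step 3: flows [0->2,1=2,4->1,3->2,4->2] -> levels [7 5 7 7 4]
Step 4: flows [0=2,2->1,1->4,2=3,2->4] -> levels [7 5 5 7 6]
Step 5: flows [0->2,1=2,4->1,3->2,4->2] -> levels [6 6 8 6 4]
Step 6: flows [2->0,2->1,1->4,2->3,2->4] -> levels [7 6 4 7 6]
Step 7: flows [0->2,1->2,1=4,3->2,4->2] -> levels [6 5 8 6 5]
Step 8: flows [2->0,2->1,1=4,2->3,2->4] -> levels [7 6 4 7 6]
  -> period-2 cycle (repeats step 6); tank 2 never drops to <=2
Tank 2 never reaches <=2 within 15 steps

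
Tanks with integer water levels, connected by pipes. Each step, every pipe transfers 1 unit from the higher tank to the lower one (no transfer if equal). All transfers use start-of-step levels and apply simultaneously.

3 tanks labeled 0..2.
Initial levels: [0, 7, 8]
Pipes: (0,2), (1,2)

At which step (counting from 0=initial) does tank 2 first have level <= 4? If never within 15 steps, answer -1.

Answer: -1

Derivation:
Step 1: flows [2->0,2->1] -> levels [1 8 6]
Step 2: flows [2->0,1->2] -> levels [2 7 6]
Step 3: flows [2->0,1->2] -> levels [3 6 6]
Step 4: flows [2->0,1=2] -> levels [4 6 5]
Step 5: flows [2->0,1->2] -> levels [5 5 5]
Step 6: flows [0=2,1=2] -> levels [5 5 5]
  -> stable; tank 2 stays at 5 > 4
Tank 2 never reaches <=4 within 15 steps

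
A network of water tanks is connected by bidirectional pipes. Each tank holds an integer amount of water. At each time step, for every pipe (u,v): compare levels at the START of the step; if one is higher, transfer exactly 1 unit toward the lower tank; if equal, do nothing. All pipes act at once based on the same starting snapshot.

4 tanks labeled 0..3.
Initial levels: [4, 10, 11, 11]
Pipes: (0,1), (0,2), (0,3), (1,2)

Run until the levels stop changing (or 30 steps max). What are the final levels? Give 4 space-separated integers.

Step 1: flows [1->0,2->0,3->0,2->1] -> levels [7 10 9 10]
Step 2: flows [1->0,2->0,3->0,1->2] -> levels [10 8 9 9]
Step 3: flows [0->1,0->2,0->3,2->1] -> levels [7 10 9 10]
  -> period-2 cycle: step 3 state = step 1 state; never stabilizes
  -> state at step 30: (30-1) mod 2 = 1, same as step 2 -> [10 8 9 9]

Answer: 10 8 9 9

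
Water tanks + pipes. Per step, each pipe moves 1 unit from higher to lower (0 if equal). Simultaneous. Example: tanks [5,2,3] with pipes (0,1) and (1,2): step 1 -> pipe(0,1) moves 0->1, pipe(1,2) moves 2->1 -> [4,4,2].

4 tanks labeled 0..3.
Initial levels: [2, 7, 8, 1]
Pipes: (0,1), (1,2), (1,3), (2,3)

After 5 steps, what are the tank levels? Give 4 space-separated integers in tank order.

Step 1: flows [1->0,2->1,1->3,2->3] -> levels [3 6 6 3]
Step 2: flows [1->0,1=2,1->3,2->3] -> levels [4 4 5 5]
Step 3: flows [0=1,2->1,3->1,2=3] -> levels [4 6 4 4]
Step 4: flows [1->0,1->2,1->3,2=3] -> levels [5 3 5 5]
Step 5: flows [0->1,2->1,3->1,2=3] -> levels [4 6 4 4]

Answer: 4 6 4 4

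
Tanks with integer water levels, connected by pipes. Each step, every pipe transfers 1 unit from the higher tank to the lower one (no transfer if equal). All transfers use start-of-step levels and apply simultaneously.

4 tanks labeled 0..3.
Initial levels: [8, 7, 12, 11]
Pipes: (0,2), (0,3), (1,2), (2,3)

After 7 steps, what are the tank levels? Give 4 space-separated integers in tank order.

Step 1: flows [2->0,3->0,2->1,2->3] -> levels [10 8 9 11]
Step 2: flows [0->2,3->0,2->1,3->2] -> levels [10 9 10 9]
Step 3: flows [0=2,0->3,2->1,2->3] -> levels [9 10 8 11]
Step 4: flows [0->2,3->0,1->2,3->2] -> levels [9 9 11 9]
Step 5: flows [2->0,0=3,2->1,2->3] -> levels [10 10 8 10]
Step 6: flows [0->2,0=3,1->2,3->2] -> levels [9 9 11 9]
  -> period-2 cycle: step 6 state = step 4 state
  -> state at step 7: (7-4) mod 2 = 1, same as step 5 -> [10 10 8 10]

Answer: 10 10 8 10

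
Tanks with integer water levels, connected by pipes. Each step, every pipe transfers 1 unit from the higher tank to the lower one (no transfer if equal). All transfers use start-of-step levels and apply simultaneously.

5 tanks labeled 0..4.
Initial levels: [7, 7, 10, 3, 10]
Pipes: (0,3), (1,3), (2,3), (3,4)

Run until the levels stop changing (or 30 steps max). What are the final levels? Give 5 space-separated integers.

Step 1: flows [0->3,1->3,2->3,4->3] -> levels [6 6 9 7 9]
Step 2: flows [3->0,3->1,2->3,4->3] -> levels [7 7 8 7 8]
Step 3: flows [0=3,1=3,2->3,4->3] -> levels [7 7 7 9 7]
Step 4: flows [3->0,3->1,3->2,3->4] -> levels [8 8 8 5 8]
Step 5: flows [0->3,1->3,2->3,4->3] -> levels [7 7 7 9 7]
  -> period-2 cycle: step 5 state = step 3 state; never stabilizes
  -> state at step 30: (30-3) mod 2 = 1, same as step 4 -> [8 8 8 5 8]

Answer: 8 8 8 5 8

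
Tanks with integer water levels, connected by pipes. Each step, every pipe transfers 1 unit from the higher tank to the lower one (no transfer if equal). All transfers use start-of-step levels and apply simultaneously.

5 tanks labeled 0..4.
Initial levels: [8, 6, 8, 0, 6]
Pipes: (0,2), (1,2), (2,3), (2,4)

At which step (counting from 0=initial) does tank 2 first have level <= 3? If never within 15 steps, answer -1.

Answer: -1

Derivation:
Step 1: flows [0=2,2->1,2->3,2->4] -> levels [8 7 5 1 7]
Step 2: flows [0->2,1->2,2->3,4->2] -> levels [7 6 7 2 6]
Step 3: flows [0=2,2->1,2->3,2->4] -> levels [7 7 4 3 7]
Step 4: flows [0->2,1->2,2->3,4->2] -> levels [6 6 6 4 6]
Step 5: flows [0=2,1=2,2->3,2=4] -> levels [6 6 5 5 6]
Step 6: flows [0->2,1->2,2=3,4->2] -> levels [5 5 8 5 5]
Step 7: flows [2->0,2->1,2->3,2->4] -> levels [6 6 4 6 6]
Step 8: flows [0->2,1->2,3->2,4->2] -> levels [5 5 8 5 5]
  -> period-2 cycle (repeats step 6); tank 2 never drops to <=3
Tank 2 never reaches <=3 within 15 steps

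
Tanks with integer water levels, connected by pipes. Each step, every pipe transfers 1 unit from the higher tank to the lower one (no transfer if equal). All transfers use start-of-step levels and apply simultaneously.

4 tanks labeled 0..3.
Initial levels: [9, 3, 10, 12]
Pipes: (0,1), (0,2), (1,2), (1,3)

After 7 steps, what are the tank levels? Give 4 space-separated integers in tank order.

Step 1: flows [0->1,2->0,2->1,3->1] -> levels [9 6 8 11]
Step 2: flows [0->1,0->2,2->1,3->1] -> levels [7 9 8 10]
Step 3: flows [1->0,2->0,1->2,3->1] -> levels [9 8 8 9]
Step 4: flows [0->1,0->2,1=2,3->1] -> levels [7 10 9 8]
Step 5: flows [1->0,2->0,1->2,1->3] -> levels [9 7 9 9]
Step 6: flows [0->1,0=2,2->1,3->1] -> levels [8 10 8 8]
Step 7: flows [1->0,0=2,1->2,1->3] -> levels [9 7 9 9]

Answer: 9 7 9 9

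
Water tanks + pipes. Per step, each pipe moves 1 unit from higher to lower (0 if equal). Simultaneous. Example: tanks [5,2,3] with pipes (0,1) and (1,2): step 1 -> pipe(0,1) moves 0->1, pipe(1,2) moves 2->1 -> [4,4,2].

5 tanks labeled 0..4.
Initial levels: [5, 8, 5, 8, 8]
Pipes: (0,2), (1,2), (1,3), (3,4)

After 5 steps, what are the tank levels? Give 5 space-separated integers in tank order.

Step 1: flows [0=2,1->2,1=3,3=4] -> levels [5 7 6 8 8]
Step 2: flows [2->0,1->2,3->1,3=4] -> levels [6 7 6 7 8]
Step 3: flows [0=2,1->2,1=3,4->3] -> levels [6 6 7 8 7]
Step 4: flows [2->0,2->1,3->1,3->4] -> levels [7 8 5 6 8]
Step 5: flows [0->2,1->2,1->3,4->3] -> levels [6 6 7 8 7]

Answer: 6 6 7 8 7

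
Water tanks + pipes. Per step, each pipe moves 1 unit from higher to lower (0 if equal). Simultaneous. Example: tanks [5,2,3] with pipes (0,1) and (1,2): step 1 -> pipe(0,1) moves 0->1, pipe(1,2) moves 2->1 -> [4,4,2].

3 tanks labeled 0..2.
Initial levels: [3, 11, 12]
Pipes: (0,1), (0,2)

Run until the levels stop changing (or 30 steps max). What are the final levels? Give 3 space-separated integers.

Answer: 8 9 9

Derivation:
Step 1: flows [1->0,2->0] -> levels [5 10 11]
Step 2: flows [1->0,2->0] -> levels [7 9 10]
Step 3: flows [1->0,2->0] -> levels [9 8 9]
Step 4: flows [0->1,0=2] -> levels [8 9 9]
Step 5: flows [1->0,2->0] -> levels [10 8 8]
Step 6: flows [0->1,0->2] -> levels [8 9 9]
  -> period-2 cycle: step 6 state = step 4 state; never stabilizes
  -> state at step 30: (30-4) mod 2 = 0, same as step 4 -> [8 9 9]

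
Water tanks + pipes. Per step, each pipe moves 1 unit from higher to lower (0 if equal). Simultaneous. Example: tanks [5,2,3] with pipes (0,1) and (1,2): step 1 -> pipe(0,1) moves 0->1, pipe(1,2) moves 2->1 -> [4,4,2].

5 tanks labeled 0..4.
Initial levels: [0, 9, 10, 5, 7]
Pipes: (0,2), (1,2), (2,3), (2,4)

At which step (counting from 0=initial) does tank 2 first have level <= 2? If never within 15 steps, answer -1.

Answer: -1

Derivation:
Step 1: flows [2->0,2->1,2->3,2->4] -> levels [1 10 6 6 8]
Step 2: flows [2->0,1->2,2=3,4->2] -> levels [2 9 7 6 7]
Step 3: flows [2->0,1->2,2->3,2=4] -> levels [3 8 6 7 7]
Step 4: flows [2->0,1->2,3->2,4->2] -> levels [4 7 8 6 6]
Step 5: flows [2->0,2->1,2->3,2->4] -> levels [5 8 4 7 7]
Step 6: flows [0->2,1->2,3->2,4->2] -> levels [4 7 8 6 6]
  -> period-2 cycle (repeats step 4); tank 2 never drops to <=2
Tank 2 never reaches <=2 within 15 steps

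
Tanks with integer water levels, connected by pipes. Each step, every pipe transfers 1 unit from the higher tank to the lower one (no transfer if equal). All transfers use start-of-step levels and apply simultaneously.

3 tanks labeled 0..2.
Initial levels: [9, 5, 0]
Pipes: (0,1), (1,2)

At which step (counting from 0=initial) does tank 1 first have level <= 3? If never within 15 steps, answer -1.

Answer: -1

Derivation:
Step 1: flows [0->1,1->2] -> levels [8 5 1]
Step 2: flows [0->1,1->2] -> levels [7 5 2]
Step 3: flows [0->1,1->2] -> levels [6 5 3]
Step 4: flows [0->1,1->2] -> levels [5 5 4]
Step 5: flows [0=1,1->2] -> levels [5 4 5]
Step 6: flows [0->1,2->1] -> levels [4 6 4]
Step 7: flows [1->0,1->2] -> levels [5 4 5]
  -> period-2 cycle (repeats step 5); tank 1 never drops to <=3
Tank 1 never reaches <=3 within 15 steps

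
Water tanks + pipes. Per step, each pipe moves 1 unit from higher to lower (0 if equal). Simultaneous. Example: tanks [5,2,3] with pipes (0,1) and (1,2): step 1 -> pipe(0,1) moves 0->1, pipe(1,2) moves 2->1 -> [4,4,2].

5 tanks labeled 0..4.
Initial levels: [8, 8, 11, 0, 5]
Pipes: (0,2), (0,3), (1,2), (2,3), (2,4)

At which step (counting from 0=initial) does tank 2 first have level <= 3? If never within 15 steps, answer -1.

Step 1: flows [2->0,0->3,2->1,2->3,2->4] -> levels [8 9 7 2 6]
Step 2: flows [0->2,0->3,1->2,2->3,2->4] -> levels [6 8 7 4 7]
Step 3: flows [2->0,0->3,1->2,2->3,2=4] -> levels [6 7 6 6 7]
Step 4: flows [0=2,0=3,1->2,2=3,4->2] -> levels [6 6 8 6 6]
Step 5: flows [2->0,0=3,2->1,2->3,2->4] -> levels [7 7 4 7 7]
Step 6: flows [0->2,0=3,1->2,3->2,4->2] -> levels [6 6 8 6 6]
  -> period-2 cycle (repeats step 4); tank 2 never drops to <=3
Tank 2 never reaches <=3 within 15 steps

Answer: -1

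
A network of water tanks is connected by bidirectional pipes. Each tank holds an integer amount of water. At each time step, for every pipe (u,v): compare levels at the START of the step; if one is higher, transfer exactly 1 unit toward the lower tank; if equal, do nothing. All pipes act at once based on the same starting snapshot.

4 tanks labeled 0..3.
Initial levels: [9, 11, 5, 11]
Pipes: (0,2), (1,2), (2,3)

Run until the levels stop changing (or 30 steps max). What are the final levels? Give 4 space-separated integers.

Step 1: flows [0->2,1->2,3->2] -> levels [8 10 8 10]
Step 2: flows [0=2,1->2,3->2] -> levels [8 9 10 9]
Step 3: flows [2->0,2->1,2->3] -> levels [9 10 7 10]
Step 4: flows [0->2,1->2,3->2] -> levels [8 9 10 9]
  -> period-2 cycle: step 4 state = step 2 state; never stabilizes
  -> state at step 30: (30-2) mod 2 = 0, same as step 2 -> [8 9 10 9]

Answer: 8 9 10 9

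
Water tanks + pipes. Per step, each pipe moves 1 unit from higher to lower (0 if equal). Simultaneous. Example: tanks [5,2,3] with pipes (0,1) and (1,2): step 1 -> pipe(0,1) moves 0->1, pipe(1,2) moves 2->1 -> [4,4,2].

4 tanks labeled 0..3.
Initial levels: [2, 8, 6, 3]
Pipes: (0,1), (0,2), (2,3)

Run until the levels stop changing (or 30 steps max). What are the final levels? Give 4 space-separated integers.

Step 1: flows [1->0,2->0,2->3] -> levels [4 7 4 4]
Step 2: flows [1->0,0=2,2=3] -> levels [5 6 4 4]
Step 3: flows [1->0,0->2,2=3] -> levels [5 5 5 4]
Step 4: flows [0=1,0=2,2->3] -> levels [5 5 4 5]
Step 5: flows [0=1,0->2,3->2] -> levels [4 5 6 4]
Step 6: flows [1->0,2->0,2->3] -> levels [6 4 4 5]
Step 7: flows [0->1,0->2,3->2] -> levels [4 5 6 4]
  -> period-2 cycle: step 7 state = step 5 state; never stabilizes
  -> state at step 30: (30-5) mod 2 = 1, same as step 6 -> [6 4 4 5]

Answer: 6 4 4 5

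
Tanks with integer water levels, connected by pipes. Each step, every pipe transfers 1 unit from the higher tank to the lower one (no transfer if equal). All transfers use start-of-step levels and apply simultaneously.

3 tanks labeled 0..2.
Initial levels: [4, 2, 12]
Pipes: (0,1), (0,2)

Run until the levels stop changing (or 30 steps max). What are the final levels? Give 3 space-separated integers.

Answer: 6 6 6

Derivation:
Step 1: flows [0->1,2->0] -> levels [4 3 11]
Step 2: flows [0->1,2->0] -> levels [4 4 10]
Step 3: flows [0=1,2->0] -> levels [5 4 9]
Step 4: flows [0->1,2->0] -> levels [5 5 8]
Step 5: flows [0=1,2->0] -> levels [6 5 7]
Step 6: flows [0->1,2->0] -> levels [6 6 6]
Step 7: flows [0=1,0=2] -> levels [6 6 6]
  -> stable (no change)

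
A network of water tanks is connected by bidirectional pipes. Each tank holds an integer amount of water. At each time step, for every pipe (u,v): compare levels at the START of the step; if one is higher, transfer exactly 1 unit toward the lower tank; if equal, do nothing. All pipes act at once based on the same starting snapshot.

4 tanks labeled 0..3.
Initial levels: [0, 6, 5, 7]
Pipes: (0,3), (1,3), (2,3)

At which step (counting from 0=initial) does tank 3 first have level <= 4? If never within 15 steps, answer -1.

Step 1: flows [3->0,3->1,3->2] -> levels [1 7 6 4]
Tank 3 first reaches <=4 at step 1

Answer: 1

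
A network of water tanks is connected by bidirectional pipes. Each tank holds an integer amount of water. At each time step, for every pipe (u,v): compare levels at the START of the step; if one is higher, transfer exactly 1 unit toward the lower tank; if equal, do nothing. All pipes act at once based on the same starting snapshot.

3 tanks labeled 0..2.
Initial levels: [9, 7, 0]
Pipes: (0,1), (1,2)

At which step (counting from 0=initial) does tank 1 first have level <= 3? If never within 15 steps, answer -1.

Answer: -1

Derivation:
Step 1: flows [0->1,1->2] -> levels [8 7 1]
Step 2: flows [0->1,1->2] -> levels [7 7 2]
Step 3: flows [0=1,1->2] -> levels [7 6 3]
Step 4: flows [0->1,1->2] -> levels [6 6 4]
Step 5: flows [0=1,1->2] -> levels [6 5 5]
Step 6: flows [0->1,1=2] -> levels [5 6 5]
Step 7: flows [1->0,1->2] -> levels [6 4 6]
Step 8: flows [0->1,2->1] -> levels [5 6 5]
  -> period-2 cycle (repeats step 6); tank 1 never drops to <=3
Tank 1 never reaches <=3 within 15 steps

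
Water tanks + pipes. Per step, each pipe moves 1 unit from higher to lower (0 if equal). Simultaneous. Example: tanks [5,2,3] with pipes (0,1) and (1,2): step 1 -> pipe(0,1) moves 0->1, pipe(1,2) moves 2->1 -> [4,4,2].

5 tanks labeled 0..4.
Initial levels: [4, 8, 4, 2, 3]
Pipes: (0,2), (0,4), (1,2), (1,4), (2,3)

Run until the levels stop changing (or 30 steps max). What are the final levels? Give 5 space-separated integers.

Answer: 5 5 3 4 4

Derivation:
Step 1: flows [0=2,0->4,1->2,1->4,2->3] -> levels [3 6 4 3 5]
Step 2: flows [2->0,4->0,1->2,1->4,2->3] -> levels [5 4 3 4 5]
Step 3: flows [0->2,0=4,1->2,4->1,3->2] -> levels [4 4 6 3 4]
Step 4: flows [2->0,0=4,2->1,1=4,2->3] -> levels [5 5 3 4 4]
Step 5: flows [0->2,0->4,1->2,1->4,3->2] -> levels [3 3 6 3 6]
Step 6: flows [2->0,4->0,2->1,4->1,2->3] -> levels [5 5 3 4 4]
  -> period-2 cycle: step 6 state = step 4 state; never stabilizes
  -> state at step 30: (30-4) mod 2 = 0, same as step 4 -> [5 5 3 4 4]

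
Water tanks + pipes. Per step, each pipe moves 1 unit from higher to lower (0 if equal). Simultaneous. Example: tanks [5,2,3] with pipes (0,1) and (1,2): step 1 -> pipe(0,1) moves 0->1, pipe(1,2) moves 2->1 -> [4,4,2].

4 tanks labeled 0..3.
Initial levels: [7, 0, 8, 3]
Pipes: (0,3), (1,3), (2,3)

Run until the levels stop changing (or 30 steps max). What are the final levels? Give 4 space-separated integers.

Step 1: flows [0->3,3->1,2->3] -> levels [6 1 7 4]
Step 2: flows [0->3,3->1,2->3] -> levels [5 2 6 5]
Step 3: flows [0=3,3->1,2->3] -> levels [5 3 5 5]
Step 4: flows [0=3,3->1,2=3] -> levels [5 4 5 4]
Step 5: flows [0->3,1=3,2->3] -> levels [4 4 4 6]
Step 6: flows [3->0,3->1,3->2] -> levels [5 5 5 3]
Step 7: flows [0->3,1->3,2->3] -> levels [4 4 4 6]
  -> period-2 cycle: step 7 state = step 5 state; never stabilizes
  -> state at step 30: (30-5) mod 2 = 1, same as step 6 -> [5 5 5 3]

Answer: 5 5 5 3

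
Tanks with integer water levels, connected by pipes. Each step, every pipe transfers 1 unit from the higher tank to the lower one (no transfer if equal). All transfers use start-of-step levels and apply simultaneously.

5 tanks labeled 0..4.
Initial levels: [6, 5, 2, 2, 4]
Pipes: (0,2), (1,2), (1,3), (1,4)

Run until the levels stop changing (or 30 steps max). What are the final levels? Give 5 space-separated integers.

Answer: 5 5 3 2 4

Derivation:
Step 1: flows [0->2,1->2,1->3,1->4] -> levels [5 2 4 3 5]
Step 2: flows [0->2,2->1,3->1,4->1] -> levels [4 5 4 2 4]
Step 3: flows [0=2,1->2,1->3,1->4] -> levels [4 2 5 3 5]
Step 4: flows [2->0,2->1,3->1,4->1] -> levels [5 5 3 2 4]
Step 5: flows [0->2,1->2,1->3,1->4] -> levels [4 2 5 3 5]
  -> period-2 cycle: step 5 state = step 3 state; never stabilizes
  -> state at step 30: (30-3) mod 2 = 1, same as step 4 -> [5 5 3 2 4]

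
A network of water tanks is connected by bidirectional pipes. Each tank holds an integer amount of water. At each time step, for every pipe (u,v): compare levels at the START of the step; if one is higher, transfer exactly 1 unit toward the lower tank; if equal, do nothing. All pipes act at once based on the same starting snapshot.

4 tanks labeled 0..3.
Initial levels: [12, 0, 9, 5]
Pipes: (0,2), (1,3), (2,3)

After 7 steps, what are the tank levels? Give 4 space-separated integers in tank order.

Answer: 7 6 7 6

Derivation:
Step 1: flows [0->2,3->1,2->3] -> levels [11 1 9 5]
Step 2: flows [0->2,3->1,2->3] -> levels [10 2 9 5]
Step 3: flows [0->2,3->1,2->3] -> levels [9 3 9 5]
Step 4: flows [0=2,3->1,2->3] -> levels [9 4 8 5]
Step 5: flows [0->2,3->1,2->3] -> levels [8 5 8 5]
Step 6: flows [0=2,1=3,2->3] -> levels [8 5 7 6]
Step 7: flows [0->2,3->1,2->3] -> levels [7 6 7 6]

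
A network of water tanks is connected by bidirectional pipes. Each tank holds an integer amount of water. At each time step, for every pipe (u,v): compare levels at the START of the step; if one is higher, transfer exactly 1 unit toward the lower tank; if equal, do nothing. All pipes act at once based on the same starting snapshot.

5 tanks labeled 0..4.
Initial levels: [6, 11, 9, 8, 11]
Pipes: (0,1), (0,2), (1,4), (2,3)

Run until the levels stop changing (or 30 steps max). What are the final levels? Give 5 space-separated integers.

Answer: 8 11 9 8 9

Derivation:
Step 1: flows [1->0,2->0,1=4,2->3] -> levels [8 10 7 9 11]
Step 2: flows [1->0,0->2,4->1,3->2] -> levels [8 10 9 8 10]
Step 3: flows [1->0,2->0,1=4,2->3] -> levels [10 9 7 9 10]
Step 4: flows [0->1,0->2,4->1,3->2] -> levels [8 11 9 8 9]
Step 5: flows [1->0,2->0,1->4,2->3] -> levels [10 9 7 9 10]
  -> period-2 cycle: step 5 state = step 3 state; never stabilizes
  -> state at step 30: (30-3) mod 2 = 1, same as step 4 -> [8 11 9 8 9]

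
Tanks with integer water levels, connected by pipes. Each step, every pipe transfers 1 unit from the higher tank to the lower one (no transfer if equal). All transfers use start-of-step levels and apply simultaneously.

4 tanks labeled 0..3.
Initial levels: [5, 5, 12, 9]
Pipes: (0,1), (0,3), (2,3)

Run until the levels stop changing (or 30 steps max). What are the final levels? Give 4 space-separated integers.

Answer: 7 8 7 9

Derivation:
Step 1: flows [0=1,3->0,2->3] -> levels [6 5 11 9]
Step 2: flows [0->1,3->0,2->3] -> levels [6 6 10 9]
Step 3: flows [0=1,3->0,2->3] -> levels [7 6 9 9]
Step 4: flows [0->1,3->0,2=3] -> levels [7 7 9 8]
Step 5: flows [0=1,3->0,2->3] -> levels [8 7 8 8]
Step 6: flows [0->1,0=3,2=3] -> levels [7 8 8 8]
Step 7: flows [1->0,3->0,2=3] -> levels [9 7 8 7]
Step 8: flows [0->1,0->3,2->3] -> levels [7 8 7 9]
Step 9: flows [1->0,3->0,3->2] -> levels [9 7 8 7]
  -> period-2 cycle: step 9 state = step 7 state; never stabilizes
  -> state at step 30: (30-7) mod 2 = 1, same as step 8 -> [7 8 7 9]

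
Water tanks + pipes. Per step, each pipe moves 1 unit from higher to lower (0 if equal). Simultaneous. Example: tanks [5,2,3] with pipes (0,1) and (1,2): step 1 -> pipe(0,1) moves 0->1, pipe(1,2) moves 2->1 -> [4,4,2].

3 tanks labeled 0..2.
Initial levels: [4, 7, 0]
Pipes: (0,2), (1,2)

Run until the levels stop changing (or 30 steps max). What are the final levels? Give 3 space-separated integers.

Step 1: flows [0->2,1->2] -> levels [3 6 2]
Step 2: flows [0->2,1->2] -> levels [2 5 4]
Step 3: flows [2->0,1->2] -> levels [3 4 4]
Step 4: flows [2->0,1=2] -> levels [4 4 3]
Step 5: flows [0->2,1->2] -> levels [3 3 5]
Step 6: flows [2->0,2->1] -> levels [4 4 3]
  -> period-2 cycle: step 6 state = step 4 state; never stabilizes
  -> state at step 30: (30-4) mod 2 = 0, same as step 4 -> [4 4 3]

Answer: 4 4 3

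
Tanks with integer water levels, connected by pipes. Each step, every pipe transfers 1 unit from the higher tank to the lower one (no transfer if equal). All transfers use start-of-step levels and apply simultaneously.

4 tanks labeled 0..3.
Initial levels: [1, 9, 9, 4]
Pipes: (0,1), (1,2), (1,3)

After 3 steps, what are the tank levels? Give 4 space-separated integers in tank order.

Answer: 4 6 7 6

Derivation:
Step 1: flows [1->0,1=2,1->3] -> levels [2 7 9 5]
Step 2: flows [1->0,2->1,1->3] -> levels [3 6 8 6]
Step 3: flows [1->0,2->1,1=3] -> levels [4 6 7 6]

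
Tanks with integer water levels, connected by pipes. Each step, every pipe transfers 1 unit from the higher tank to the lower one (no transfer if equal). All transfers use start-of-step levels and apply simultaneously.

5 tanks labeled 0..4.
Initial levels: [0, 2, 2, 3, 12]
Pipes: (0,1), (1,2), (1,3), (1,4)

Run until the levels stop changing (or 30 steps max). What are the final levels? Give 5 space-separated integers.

Answer: 3 6 3 3 4

Derivation:
Step 1: flows [1->0,1=2,3->1,4->1] -> levels [1 3 2 2 11]
Step 2: flows [1->0,1->2,1->3,4->1] -> levels [2 1 3 3 10]
Step 3: flows [0->1,2->1,3->1,4->1] -> levels [1 5 2 2 9]
Step 4: flows [1->0,1->2,1->3,4->1] -> levels [2 3 3 3 8]
Step 5: flows [1->0,1=2,1=3,4->1] -> levels [3 3 3 3 7]
Step 6: flows [0=1,1=2,1=3,4->1] -> levels [3 4 3 3 6]
Step 7: flows [1->0,1->2,1->3,4->1] -> levels [4 2 4 4 5]
Step 8: flows [0->1,2->1,3->1,4->1] -> levels [3 6 3 3 4]
Step 9: flows [1->0,1->2,1->3,1->4] -> levels [4 2 4 4 5]
  -> period-2 cycle: step 9 state = step 7 state; never stabilizes
  -> state at step 30: (30-7) mod 2 = 1, same as step 8 -> [3 6 3 3 4]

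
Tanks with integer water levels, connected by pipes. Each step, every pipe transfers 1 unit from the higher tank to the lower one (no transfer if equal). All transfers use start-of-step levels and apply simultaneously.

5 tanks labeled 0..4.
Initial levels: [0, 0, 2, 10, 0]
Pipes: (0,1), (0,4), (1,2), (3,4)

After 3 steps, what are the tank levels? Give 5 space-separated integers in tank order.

Step 1: flows [0=1,0=4,2->1,3->4] -> levels [0 1 1 9 1]
Step 2: flows [1->0,4->0,1=2,3->4] -> levels [2 0 1 8 1]
Step 3: flows [0->1,0->4,2->1,3->4] -> levels [0 2 0 7 3]

Answer: 0 2 0 7 3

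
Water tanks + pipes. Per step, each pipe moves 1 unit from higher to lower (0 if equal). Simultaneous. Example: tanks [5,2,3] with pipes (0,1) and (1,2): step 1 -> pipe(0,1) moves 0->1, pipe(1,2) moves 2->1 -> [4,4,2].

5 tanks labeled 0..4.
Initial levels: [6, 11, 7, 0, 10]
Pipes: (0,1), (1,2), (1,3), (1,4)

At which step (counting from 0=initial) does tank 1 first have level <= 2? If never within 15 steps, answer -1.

Step 1: flows [1->0,1->2,1->3,1->4] -> levels [7 7 8 1 11]
Step 2: flows [0=1,2->1,1->3,4->1] -> levels [7 8 7 2 10]
Step 3: flows [1->0,1->2,1->3,4->1] -> levels [8 6 8 3 9]
Step 4: flows [0->1,2->1,1->3,4->1] -> levels [7 8 7 4 8]
Step 5: flows [1->0,1->2,1->3,1=4] -> levels [8 5 8 5 8]
Step 6: flows [0->1,2->1,1=3,4->1] -> levels [7 8 7 5 7]
Step 7: flows [1->0,1->2,1->3,1->4] -> levels [8 4 8 6 8]
Step 8: flows [0->1,2->1,3->1,4->1] -> levels [7 8 7 5 7]
  -> period-2 cycle (repeats step 6); tank 1 never drops to <=2
Tank 1 never reaches <=2 within 15 steps

Answer: -1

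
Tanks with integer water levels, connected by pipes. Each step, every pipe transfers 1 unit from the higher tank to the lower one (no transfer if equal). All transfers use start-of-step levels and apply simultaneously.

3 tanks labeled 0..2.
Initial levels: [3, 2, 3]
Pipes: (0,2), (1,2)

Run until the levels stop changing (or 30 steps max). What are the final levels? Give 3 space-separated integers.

Step 1: flows [0=2,2->1] -> levels [3 3 2]
Step 2: flows [0->2,1->2] -> levels [2 2 4]
Step 3: flows [2->0,2->1] -> levels [3 3 2]
  -> period-2 cycle: step 3 state = step 1 state; never stabilizes
  -> state at step 30: (30-1) mod 2 = 1, same as step 2 -> [2 2 4]

Answer: 2 2 4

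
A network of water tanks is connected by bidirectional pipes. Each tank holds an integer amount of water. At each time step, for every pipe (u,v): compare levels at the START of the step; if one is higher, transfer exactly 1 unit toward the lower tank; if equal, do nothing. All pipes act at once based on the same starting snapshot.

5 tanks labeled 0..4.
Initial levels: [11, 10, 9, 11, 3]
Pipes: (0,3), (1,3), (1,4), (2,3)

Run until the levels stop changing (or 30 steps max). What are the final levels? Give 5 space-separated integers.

Answer: 9 7 9 10 9

Derivation:
Step 1: flows [0=3,3->1,1->4,3->2] -> levels [11 10 10 9 4]
Step 2: flows [0->3,1->3,1->4,2->3] -> levels [10 8 9 12 5]
Step 3: flows [3->0,3->1,1->4,3->2] -> levels [11 8 10 9 6]
Step 4: flows [0->3,3->1,1->4,2->3] -> levels [10 8 9 10 7]
Step 5: flows [0=3,3->1,1->4,3->2] -> levels [10 8 10 8 8]
Step 6: flows [0->3,1=3,1=4,2->3] -> levels [9 8 9 10 8]
Step 7: flows [3->0,3->1,1=4,3->2] -> levels [10 9 10 7 8]
Step 8: flows [0->3,1->3,1->4,2->3] -> levels [9 7 9 10 9]
Step 9: flows [3->0,3->1,4->1,3->2] -> levels [10 9 10 7 8]
  -> period-2 cycle: step 9 state = step 7 state; never stabilizes
  -> state at step 30: (30-7) mod 2 = 1, same as step 8 -> [9 7 9 10 9]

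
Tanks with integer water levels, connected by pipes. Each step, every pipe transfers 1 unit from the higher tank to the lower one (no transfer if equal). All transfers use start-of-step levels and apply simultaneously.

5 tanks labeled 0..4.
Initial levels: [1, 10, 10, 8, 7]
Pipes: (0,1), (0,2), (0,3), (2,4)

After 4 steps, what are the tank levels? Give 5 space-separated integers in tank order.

Step 1: flows [1->0,2->0,3->0,2->4] -> levels [4 9 8 7 8]
Step 2: flows [1->0,2->0,3->0,2=4] -> levels [7 8 7 6 8]
Step 3: flows [1->0,0=2,0->3,4->2] -> levels [7 7 8 7 7]
Step 4: flows [0=1,2->0,0=3,2->4] -> levels [8 7 6 7 8]

Answer: 8 7 6 7 8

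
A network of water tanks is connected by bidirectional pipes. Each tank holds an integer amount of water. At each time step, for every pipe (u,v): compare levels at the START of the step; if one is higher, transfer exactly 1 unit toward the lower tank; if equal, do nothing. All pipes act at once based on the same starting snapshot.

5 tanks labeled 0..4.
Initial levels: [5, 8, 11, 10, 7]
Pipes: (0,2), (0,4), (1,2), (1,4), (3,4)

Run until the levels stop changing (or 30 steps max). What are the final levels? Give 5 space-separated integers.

Answer: 9 9 7 9 7

Derivation:
Step 1: flows [2->0,4->0,2->1,1->4,3->4] -> levels [7 8 9 9 8]
Step 2: flows [2->0,4->0,2->1,1=4,3->4] -> levels [9 9 7 8 8]
Step 3: flows [0->2,0->4,1->2,1->4,3=4] -> levels [7 7 9 8 10]
Step 4: flows [2->0,4->0,2->1,4->1,4->3] -> levels [9 9 7 9 7]
Step 5: flows [0->2,0->4,1->2,1->4,3->4] -> levels [7 7 9 8 10]
  -> period-2 cycle: step 5 state = step 3 state; never stabilizes
  -> state at step 30: (30-3) mod 2 = 1, same as step 4 -> [9 9 7 9 7]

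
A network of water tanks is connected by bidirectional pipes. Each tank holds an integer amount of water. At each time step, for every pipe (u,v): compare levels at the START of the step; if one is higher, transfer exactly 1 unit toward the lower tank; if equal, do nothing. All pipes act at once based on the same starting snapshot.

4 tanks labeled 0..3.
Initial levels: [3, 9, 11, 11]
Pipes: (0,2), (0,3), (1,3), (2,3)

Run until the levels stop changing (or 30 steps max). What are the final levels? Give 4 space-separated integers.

Answer: 7 9 8 10

Derivation:
Step 1: flows [2->0,3->0,3->1,2=3] -> levels [5 10 10 9]
Step 2: flows [2->0,3->0,1->3,2->3] -> levels [7 9 8 10]
Step 3: flows [2->0,3->0,3->1,3->2] -> levels [9 10 8 7]
Step 4: flows [0->2,0->3,1->3,2->3] -> levels [7 9 8 10]
  -> period-2 cycle: step 4 state = step 2 state; never stabilizes
  -> state at step 30: (30-2) mod 2 = 0, same as step 2 -> [7 9 8 10]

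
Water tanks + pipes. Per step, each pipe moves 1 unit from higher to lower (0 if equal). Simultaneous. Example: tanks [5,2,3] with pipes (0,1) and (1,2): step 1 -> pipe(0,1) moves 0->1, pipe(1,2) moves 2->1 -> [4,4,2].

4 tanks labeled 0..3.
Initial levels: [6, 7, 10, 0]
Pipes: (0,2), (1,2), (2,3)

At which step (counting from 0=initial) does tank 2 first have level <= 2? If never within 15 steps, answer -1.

Answer: -1

Derivation:
Step 1: flows [2->0,2->1,2->3] -> levels [7 8 7 1]
Step 2: flows [0=2,1->2,2->3] -> levels [7 7 7 2]
Step 3: flows [0=2,1=2,2->3] -> levels [7 7 6 3]
Step 4: flows [0->2,1->2,2->3] -> levels [6 6 7 4]
Step 5: flows [2->0,2->1,2->3] -> levels [7 7 4 5]
Step 6: flows [0->2,1->2,3->2] -> levels [6 6 7 4]
  -> period-2 cycle (repeats step 4); tank 2 never drops to <=2
Tank 2 never reaches <=2 within 15 steps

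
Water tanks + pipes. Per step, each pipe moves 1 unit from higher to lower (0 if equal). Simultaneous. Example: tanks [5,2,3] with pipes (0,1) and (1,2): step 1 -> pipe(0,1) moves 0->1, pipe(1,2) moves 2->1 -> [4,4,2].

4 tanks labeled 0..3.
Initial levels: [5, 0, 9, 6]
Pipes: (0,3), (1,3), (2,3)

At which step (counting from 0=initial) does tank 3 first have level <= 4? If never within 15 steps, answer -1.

Step 1: flows [3->0,3->1,2->3] -> levels [6 1 8 5]
Step 2: flows [0->3,3->1,2->3] -> levels [5 2 7 6]
Step 3: flows [3->0,3->1,2->3] -> levels [6 3 6 5]
Step 4: flows [0->3,3->1,2->3] -> levels [5 4 5 6]
Step 5: flows [3->0,3->1,3->2] -> levels [6 5 6 3]
Tank 3 first reaches <=4 at step 5

Answer: 5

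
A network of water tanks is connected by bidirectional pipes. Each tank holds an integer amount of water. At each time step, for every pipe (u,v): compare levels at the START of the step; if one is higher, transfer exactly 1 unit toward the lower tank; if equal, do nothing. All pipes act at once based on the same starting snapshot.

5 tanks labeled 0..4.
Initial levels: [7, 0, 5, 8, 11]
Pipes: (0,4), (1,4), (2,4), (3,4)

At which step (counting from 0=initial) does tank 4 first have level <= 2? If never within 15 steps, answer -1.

Step 1: flows [4->0,4->1,4->2,4->3] -> levels [8 1 6 9 7]
Step 2: flows [0->4,4->1,4->2,3->4] -> levels [7 2 7 8 7]
Step 3: flows [0=4,4->1,2=4,3->4] -> levels [7 3 7 7 7]
Step 4: flows [0=4,4->1,2=4,3=4] -> levels [7 4 7 7 6]
Step 5: flows [0->4,4->1,2->4,3->4] -> levels [6 5 6 6 8]
Step 6: flows [4->0,4->1,4->2,4->3] -> levels [7 6 7 7 4]
Step 7: flows [0->4,1->4,2->4,3->4] -> levels [6 5 6 6 8]
  -> period-2 cycle (repeats step 5); tank 4 never drops to <=2
Tank 4 never reaches <=2 within 15 steps

Answer: -1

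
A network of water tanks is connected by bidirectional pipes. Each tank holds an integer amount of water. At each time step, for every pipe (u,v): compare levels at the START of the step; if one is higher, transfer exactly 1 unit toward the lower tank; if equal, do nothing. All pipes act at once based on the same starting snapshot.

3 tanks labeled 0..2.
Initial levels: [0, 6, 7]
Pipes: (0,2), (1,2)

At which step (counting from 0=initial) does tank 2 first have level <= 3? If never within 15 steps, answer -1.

Answer: 6

Derivation:
Step 1: flows [2->0,2->1] -> levels [1 7 5]
Step 2: flows [2->0,1->2] -> levels [2 6 5]
Step 3: flows [2->0,1->2] -> levels [3 5 5]
Step 4: flows [2->0,1=2] -> levels [4 5 4]
Step 5: flows [0=2,1->2] -> levels [4 4 5]
Step 6: flows [2->0,2->1] -> levels [5 5 3]
Tank 2 first reaches <=3 at step 6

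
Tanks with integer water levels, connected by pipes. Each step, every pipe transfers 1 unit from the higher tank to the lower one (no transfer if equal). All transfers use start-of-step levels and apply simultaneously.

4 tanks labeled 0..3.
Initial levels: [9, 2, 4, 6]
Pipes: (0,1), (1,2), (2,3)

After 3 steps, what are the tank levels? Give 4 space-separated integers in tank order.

Step 1: flows [0->1,2->1,3->2] -> levels [8 4 4 5]
Step 2: flows [0->1,1=2,3->2] -> levels [7 5 5 4]
Step 3: flows [0->1,1=2,2->3] -> levels [6 6 4 5]

Answer: 6 6 4 5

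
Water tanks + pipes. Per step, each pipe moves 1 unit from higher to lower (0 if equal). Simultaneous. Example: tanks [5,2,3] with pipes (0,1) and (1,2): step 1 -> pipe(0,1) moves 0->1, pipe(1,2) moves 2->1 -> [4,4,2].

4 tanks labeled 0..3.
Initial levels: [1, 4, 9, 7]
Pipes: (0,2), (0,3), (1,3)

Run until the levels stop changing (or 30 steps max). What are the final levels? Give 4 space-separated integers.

Answer: 7 5 5 4

Derivation:
Step 1: flows [2->0,3->0,3->1] -> levels [3 5 8 5]
Step 2: flows [2->0,3->0,1=3] -> levels [5 5 7 4]
Step 3: flows [2->0,0->3,1->3] -> levels [5 4 6 6]
Step 4: flows [2->0,3->0,3->1] -> levels [7 5 5 4]
Step 5: flows [0->2,0->3,1->3] -> levels [5 4 6 6]
  -> period-2 cycle: step 5 state = step 3 state; never stabilizes
  -> state at step 30: (30-3) mod 2 = 1, same as step 4 -> [7 5 5 4]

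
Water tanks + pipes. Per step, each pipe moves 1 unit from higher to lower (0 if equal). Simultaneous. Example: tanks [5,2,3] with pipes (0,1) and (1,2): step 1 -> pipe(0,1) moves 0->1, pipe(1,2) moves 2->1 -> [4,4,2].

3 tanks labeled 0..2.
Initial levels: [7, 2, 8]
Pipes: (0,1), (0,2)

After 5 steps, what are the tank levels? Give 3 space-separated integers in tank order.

Step 1: flows [0->1,2->0] -> levels [7 3 7]
Step 2: flows [0->1,0=2] -> levels [6 4 7]
Step 3: flows [0->1,2->0] -> levels [6 5 6]
Step 4: flows [0->1,0=2] -> levels [5 6 6]
Step 5: flows [1->0,2->0] -> levels [7 5 5]

Answer: 7 5 5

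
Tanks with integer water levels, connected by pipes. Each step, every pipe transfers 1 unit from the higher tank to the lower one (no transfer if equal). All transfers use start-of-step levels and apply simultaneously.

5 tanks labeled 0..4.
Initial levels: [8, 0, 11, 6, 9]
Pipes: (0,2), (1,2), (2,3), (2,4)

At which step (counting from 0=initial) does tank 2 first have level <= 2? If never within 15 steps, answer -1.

Answer: -1

Derivation:
Step 1: flows [2->0,2->1,2->3,2->4] -> levels [9 1 7 7 10]
Step 2: flows [0->2,2->1,2=3,4->2] -> levels [8 2 8 7 9]
Step 3: flows [0=2,2->1,2->3,4->2] -> levels [8 3 7 8 8]
Step 4: flows [0->2,2->1,3->2,4->2] -> levels [7 4 9 7 7]
Step 5: flows [2->0,2->1,2->3,2->4] -> levels [8 5 5 8 8]
Step 6: flows [0->2,1=2,3->2,4->2] -> levels [7 5 8 7 7]
Step 7: flows [2->0,2->1,2->3,2->4] -> levels [8 6 4 8 8]
Step 8: flows [0->2,1->2,3->2,4->2] -> levels [7 5 8 7 7]
  -> period-2 cycle (repeats step 6); tank 2 never drops to <=2
Tank 2 never reaches <=2 within 15 steps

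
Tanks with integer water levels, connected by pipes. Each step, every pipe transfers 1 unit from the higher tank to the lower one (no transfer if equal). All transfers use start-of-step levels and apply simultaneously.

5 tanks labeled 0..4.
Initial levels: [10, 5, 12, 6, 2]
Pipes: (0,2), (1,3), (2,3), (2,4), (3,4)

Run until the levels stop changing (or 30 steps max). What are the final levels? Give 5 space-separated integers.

Answer: 8 6 6 8 7

Derivation:
Step 1: flows [2->0,3->1,2->3,2->4,3->4] -> levels [11 6 9 5 4]
Step 2: flows [0->2,1->3,2->3,2->4,3->4] -> levels [10 5 8 6 6]
Step 3: flows [0->2,3->1,2->3,2->4,3=4] -> levels [9 6 7 6 7]
Step 4: flows [0->2,1=3,2->3,2=4,4->3] -> levels [8 6 7 8 6]
Step 5: flows [0->2,3->1,3->2,2->4,3->4] -> levels [7 7 8 5 8]
Step 6: flows [2->0,1->3,2->3,2=4,4->3] -> levels [8 6 6 8 7]
Step 7: flows [0->2,3->1,3->2,4->2,3->4] -> levels [7 7 9 5 7]
Step 8: flows [2->0,1->3,2->3,2->4,4->3] -> levels [8 6 6 8 7]
  -> period-2 cycle: step 8 state = step 6 state; never stabilizes
  -> state at step 30: (30-6) mod 2 = 0, same as step 6 -> [8 6 6 8 7]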